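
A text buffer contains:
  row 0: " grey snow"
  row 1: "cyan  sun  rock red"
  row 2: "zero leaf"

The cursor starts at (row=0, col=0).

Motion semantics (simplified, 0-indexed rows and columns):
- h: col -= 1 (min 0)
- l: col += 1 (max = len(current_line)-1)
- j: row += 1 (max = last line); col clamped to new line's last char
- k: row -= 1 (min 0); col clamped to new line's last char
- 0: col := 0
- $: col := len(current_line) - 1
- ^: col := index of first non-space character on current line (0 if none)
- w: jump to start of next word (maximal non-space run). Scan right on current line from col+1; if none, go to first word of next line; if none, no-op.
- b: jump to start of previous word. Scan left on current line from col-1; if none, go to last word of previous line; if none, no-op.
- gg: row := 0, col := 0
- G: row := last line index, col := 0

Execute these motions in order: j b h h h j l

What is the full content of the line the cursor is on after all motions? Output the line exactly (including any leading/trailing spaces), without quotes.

After 1 (j): row=1 col=0 char='c'
After 2 (b): row=0 col=6 char='s'
After 3 (h): row=0 col=5 char='_'
After 4 (h): row=0 col=4 char='y'
After 5 (h): row=0 col=3 char='e'
After 6 (j): row=1 col=3 char='n'
After 7 (l): row=1 col=4 char='_'

Answer: cyan  sun  rock red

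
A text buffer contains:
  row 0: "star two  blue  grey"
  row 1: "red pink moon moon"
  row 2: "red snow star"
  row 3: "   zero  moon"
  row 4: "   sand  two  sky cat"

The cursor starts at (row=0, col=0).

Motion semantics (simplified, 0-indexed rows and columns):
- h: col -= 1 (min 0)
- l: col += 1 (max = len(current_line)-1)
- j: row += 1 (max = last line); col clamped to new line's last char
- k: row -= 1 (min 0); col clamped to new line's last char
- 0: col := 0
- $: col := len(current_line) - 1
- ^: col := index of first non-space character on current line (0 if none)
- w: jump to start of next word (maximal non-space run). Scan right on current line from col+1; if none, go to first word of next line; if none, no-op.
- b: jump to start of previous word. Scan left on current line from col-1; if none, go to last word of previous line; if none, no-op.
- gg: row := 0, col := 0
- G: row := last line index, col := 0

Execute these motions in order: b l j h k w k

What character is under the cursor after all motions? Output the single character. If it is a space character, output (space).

Answer: t

Derivation:
After 1 (b): row=0 col=0 char='s'
After 2 (l): row=0 col=1 char='t'
After 3 (j): row=1 col=1 char='e'
After 4 (h): row=1 col=0 char='r'
After 5 (k): row=0 col=0 char='s'
After 6 (w): row=0 col=5 char='t'
After 7 (k): row=0 col=5 char='t'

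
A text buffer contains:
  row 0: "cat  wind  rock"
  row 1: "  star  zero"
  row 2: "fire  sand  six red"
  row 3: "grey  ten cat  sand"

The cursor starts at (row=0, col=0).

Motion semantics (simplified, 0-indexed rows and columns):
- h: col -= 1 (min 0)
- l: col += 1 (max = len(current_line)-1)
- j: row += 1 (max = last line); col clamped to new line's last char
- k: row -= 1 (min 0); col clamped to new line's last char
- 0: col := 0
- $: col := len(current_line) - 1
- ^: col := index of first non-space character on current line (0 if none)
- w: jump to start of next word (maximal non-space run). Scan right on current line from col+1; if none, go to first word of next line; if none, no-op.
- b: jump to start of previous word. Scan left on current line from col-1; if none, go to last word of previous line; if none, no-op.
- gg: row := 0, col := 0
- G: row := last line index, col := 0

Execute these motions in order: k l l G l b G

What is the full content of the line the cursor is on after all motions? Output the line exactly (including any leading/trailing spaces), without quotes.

Answer: grey  ten cat  sand

Derivation:
After 1 (k): row=0 col=0 char='c'
After 2 (l): row=0 col=1 char='a'
After 3 (l): row=0 col=2 char='t'
After 4 (G): row=3 col=0 char='g'
After 5 (l): row=3 col=1 char='r'
After 6 (b): row=3 col=0 char='g'
After 7 (G): row=3 col=0 char='g'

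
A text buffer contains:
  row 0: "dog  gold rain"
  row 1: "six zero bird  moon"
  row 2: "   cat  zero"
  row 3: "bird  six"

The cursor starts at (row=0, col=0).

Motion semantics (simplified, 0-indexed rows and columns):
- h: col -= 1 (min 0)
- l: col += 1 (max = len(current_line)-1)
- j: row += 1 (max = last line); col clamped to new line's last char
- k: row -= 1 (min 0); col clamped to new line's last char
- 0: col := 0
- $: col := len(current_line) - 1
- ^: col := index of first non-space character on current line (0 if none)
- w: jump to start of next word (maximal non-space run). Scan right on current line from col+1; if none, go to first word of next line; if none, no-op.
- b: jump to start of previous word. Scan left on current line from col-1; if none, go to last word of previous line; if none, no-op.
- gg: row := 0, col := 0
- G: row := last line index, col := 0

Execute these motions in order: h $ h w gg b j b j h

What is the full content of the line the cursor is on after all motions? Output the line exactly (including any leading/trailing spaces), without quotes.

Answer: six zero bird  moon

Derivation:
After 1 (h): row=0 col=0 char='d'
After 2 ($): row=0 col=13 char='n'
After 3 (h): row=0 col=12 char='i'
After 4 (w): row=1 col=0 char='s'
After 5 (gg): row=0 col=0 char='d'
After 6 (b): row=0 col=0 char='d'
After 7 (j): row=1 col=0 char='s'
After 8 (b): row=0 col=10 char='r'
After 9 (j): row=1 col=10 char='i'
After 10 (h): row=1 col=9 char='b'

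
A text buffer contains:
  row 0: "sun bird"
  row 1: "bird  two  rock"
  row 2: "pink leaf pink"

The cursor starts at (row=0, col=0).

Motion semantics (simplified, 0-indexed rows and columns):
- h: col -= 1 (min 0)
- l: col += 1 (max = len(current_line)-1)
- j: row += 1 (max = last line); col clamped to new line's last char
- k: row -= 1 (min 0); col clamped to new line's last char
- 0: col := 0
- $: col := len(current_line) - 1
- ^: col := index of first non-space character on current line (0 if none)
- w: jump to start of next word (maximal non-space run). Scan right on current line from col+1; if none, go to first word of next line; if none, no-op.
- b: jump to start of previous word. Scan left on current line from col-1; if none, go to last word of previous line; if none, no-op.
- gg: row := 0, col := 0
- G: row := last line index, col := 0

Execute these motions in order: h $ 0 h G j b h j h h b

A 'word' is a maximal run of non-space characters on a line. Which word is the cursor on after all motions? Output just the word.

Answer: leaf

Derivation:
After 1 (h): row=0 col=0 char='s'
After 2 ($): row=0 col=7 char='d'
After 3 (0): row=0 col=0 char='s'
After 4 (h): row=0 col=0 char='s'
After 5 (G): row=2 col=0 char='p'
After 6 (j): row=2 col=0 char='p'
After 7 (b): row=1 col=11 char='r'
After 8 (h): row=1 col=10 char='_'
After 9 (j): row=2 col=10 char='p'
After 10 (h): row=2 col=9 char='_'
After 11 (h): row=2 col=8 char='f'
After 12 (b): row=2 col=5 char='l'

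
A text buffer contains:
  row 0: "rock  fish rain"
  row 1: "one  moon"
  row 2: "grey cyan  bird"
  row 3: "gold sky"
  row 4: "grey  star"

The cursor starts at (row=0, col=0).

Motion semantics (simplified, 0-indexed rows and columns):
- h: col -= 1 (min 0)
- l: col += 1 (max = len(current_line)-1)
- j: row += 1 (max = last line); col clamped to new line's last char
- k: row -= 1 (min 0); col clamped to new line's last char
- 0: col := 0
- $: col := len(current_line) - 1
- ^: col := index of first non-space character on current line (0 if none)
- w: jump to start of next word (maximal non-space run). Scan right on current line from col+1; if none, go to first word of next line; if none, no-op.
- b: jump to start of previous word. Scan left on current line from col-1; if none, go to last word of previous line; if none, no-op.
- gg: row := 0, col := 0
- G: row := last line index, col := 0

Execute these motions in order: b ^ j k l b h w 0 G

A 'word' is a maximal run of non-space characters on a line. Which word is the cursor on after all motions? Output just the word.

Answer: grey

Derivation:
After 1 (b): row=0 col=0 char='r'
After 2 (^): row=0 col=0 char='r'
After 3 (j): row=1 col=0 char='o'
After 4 (k): row=0 col=0 char='r'
After 5 (l): row=0 col=1 char='o'
After 6 (b): row=0 col=0 char='r'
After 7 (h): row=0 col=0 char='r'
After 8 (w): row=0 col=6 char='f'
After 9 (0): row=0 col=0 char='r'
After 10 (G): row=4 col=0 char='g'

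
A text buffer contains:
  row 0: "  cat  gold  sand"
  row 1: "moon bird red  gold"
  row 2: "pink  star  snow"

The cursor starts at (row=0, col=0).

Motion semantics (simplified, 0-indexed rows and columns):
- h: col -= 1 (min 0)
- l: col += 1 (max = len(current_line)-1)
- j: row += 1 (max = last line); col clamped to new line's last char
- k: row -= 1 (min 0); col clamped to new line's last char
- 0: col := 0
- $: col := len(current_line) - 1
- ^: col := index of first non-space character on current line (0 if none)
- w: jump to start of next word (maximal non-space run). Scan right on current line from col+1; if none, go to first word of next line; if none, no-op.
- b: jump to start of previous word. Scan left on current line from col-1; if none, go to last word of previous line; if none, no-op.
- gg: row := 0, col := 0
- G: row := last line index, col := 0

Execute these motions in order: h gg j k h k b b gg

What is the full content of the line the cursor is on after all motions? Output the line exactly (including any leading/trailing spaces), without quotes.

Answer:   cat  gold  sand

Derivation:
After 1 (h): row=0 col=0 char='_'
After 2 (gg): row=0 col=0 char='_'
After 3 (j): row=1 col=0 char='m'
After 4 (k): row=0 col=0 char='_'
After 5 (h): row=0 col=0 char='_'
After 6 (k): row=0 col=0 char='_'
After 7 (b): row=0 col=0 char='_'
After 8 (b): row=0 col=0 char='_'
After 9 (gg): row=0 col=0 char='_'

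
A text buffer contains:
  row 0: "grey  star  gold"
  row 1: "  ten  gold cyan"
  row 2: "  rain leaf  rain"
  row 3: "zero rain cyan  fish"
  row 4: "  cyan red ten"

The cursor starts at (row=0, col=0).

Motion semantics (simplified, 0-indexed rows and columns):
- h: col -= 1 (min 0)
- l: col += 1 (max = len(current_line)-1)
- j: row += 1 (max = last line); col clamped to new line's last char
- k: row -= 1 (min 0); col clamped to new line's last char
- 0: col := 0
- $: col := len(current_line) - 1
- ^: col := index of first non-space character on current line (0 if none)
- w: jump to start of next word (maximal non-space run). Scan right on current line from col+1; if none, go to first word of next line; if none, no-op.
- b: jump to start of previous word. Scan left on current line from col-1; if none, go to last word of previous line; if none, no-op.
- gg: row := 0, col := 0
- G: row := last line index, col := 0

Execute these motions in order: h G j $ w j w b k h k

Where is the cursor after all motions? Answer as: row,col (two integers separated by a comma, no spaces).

After 1 (h): row=0 col=0 char='g'
After 2 (G): row=4 col=0 char='_'
After 3 (j): row=4 col=0 char='_'
After 4 ($): row=4 col=13 char='n'
After 5 (w): row=4 col=13 char='n'
After 6 (j): row=4 col=13 char='n'
After 7 (w): row=4 col=13 char='n'
After 8 (b): row=4 col=11 char='t'
After 9 (k): row=3 col=11 char='y'
After 10 (h): row=3 col=10 char='c'
After 11 (k): row=2 col=10 char='f'

Answer: 2,10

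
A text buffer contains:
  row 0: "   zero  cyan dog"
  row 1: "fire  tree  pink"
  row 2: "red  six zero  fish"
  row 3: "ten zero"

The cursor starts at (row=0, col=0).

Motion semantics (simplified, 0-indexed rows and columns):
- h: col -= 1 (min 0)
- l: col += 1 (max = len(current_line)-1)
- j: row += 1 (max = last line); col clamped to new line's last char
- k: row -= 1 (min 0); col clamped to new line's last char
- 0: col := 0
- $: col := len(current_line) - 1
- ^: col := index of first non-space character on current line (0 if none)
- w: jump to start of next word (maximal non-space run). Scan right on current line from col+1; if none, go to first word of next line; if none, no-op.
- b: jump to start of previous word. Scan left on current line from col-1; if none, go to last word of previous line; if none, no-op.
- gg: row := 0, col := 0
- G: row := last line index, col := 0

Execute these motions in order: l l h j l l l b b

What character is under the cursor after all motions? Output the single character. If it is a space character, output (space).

After 1 (l): row=0 col=1 char='_'
After 2 (l): row=0 col=2 char='_'
After 3 (h): row=0 col=1 char='_'
After 4 (j): row=1 col=1 char='i'
After 5 (l): row=1 col=2 char='r'
After 6 (l): row=1 col=3 char='e'
After 7 (l): row=1 col=4 char='_'
After 8 (b): row=1 col=0 char='f'
After 9 (b): row=0 col=14 char='d'

Answer: d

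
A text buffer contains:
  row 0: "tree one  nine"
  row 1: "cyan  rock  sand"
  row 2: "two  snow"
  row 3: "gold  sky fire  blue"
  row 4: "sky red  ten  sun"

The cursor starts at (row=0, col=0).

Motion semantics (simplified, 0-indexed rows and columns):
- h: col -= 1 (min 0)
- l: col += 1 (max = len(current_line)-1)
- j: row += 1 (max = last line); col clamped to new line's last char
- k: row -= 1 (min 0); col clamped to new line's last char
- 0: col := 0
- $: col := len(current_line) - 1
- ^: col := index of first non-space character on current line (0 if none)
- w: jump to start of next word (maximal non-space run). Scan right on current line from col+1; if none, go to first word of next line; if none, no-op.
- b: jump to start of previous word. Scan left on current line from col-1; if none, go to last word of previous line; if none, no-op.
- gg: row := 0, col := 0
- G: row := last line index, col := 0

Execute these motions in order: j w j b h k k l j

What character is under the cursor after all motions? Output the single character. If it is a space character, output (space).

After 1 (j): row=1 col=0 char='c'
After 2 (w): row=1 col=6 char='r'
After 3 (j): row=2 col=6 char='n'
After 4 (b): row=2 col=5 char='s'
After 5 (h): row=2 col=4 char='_'
After 6 (k): row=1 col=4 char='_'
After 7 (k): row=0 col=4 char='_'
After 8 (l): row=0 col=5 char='o'
After 9 (j): row=1 col=5 char='_'

Answer: (space)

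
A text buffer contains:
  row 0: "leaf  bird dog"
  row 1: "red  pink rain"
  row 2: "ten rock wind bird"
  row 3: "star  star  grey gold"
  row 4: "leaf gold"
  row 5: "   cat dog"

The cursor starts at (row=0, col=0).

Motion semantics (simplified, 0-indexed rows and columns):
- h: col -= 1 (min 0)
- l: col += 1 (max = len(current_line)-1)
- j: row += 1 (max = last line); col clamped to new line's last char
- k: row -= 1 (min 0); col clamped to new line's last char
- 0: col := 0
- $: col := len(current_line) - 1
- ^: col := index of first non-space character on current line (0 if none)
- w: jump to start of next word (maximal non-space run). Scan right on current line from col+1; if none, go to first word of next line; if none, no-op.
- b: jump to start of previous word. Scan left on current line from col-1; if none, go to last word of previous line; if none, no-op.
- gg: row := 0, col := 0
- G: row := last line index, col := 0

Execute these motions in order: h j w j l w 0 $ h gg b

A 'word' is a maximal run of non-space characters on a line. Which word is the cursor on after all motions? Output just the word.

After 1 (h): row=0 col=0 char='l'
After 2 (j): row=1 col=0 char='r'
After 3 (w): row=1 col=5 char='p'
After 4 (j): row=2 col=5 char='o'
After 5 (l): row=2 col=6 char='c'
After 6 (w): row=2 col=9 char='w'
After 7 (0): row=2 col=0 char='t'
After 8 ($): row=2 col=17 char='d'
After 9 (h): row=2 col=16 char='r'
After 10 (gg): row=0 col=0 char='l'
After 11 (b): row=0 col=0 char='l'

Answer: leaf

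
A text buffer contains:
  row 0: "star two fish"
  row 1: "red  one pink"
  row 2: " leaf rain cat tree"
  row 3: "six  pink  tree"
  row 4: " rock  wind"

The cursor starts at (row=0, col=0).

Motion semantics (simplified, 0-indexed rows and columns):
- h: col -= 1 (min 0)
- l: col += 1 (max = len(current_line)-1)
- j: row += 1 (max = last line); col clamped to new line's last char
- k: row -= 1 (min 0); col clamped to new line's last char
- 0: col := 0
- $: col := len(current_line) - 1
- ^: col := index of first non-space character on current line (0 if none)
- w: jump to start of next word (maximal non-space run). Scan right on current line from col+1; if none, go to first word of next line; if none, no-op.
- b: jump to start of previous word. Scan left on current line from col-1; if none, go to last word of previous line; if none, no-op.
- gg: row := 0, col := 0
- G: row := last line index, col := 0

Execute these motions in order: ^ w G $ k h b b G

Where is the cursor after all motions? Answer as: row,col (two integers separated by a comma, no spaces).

Answer: 4,0

Derivation:
After 1 (^): row=0 col=0 char='s'
After 2 (w): row=0 col=5 char='t'
After 3 (G): row=4 col=0 char='_'
After 4 ($): row=4 col=10 char='d'
After 5 (k): row=3 col=10 char='_'
After 6 (h): row=3 col=9 char='_'
After 7 (b): row=3 col=5 char='p'
After 8 (b): row=3 col=0 char='s'
After 9 (G): row=4 col=0 char='_'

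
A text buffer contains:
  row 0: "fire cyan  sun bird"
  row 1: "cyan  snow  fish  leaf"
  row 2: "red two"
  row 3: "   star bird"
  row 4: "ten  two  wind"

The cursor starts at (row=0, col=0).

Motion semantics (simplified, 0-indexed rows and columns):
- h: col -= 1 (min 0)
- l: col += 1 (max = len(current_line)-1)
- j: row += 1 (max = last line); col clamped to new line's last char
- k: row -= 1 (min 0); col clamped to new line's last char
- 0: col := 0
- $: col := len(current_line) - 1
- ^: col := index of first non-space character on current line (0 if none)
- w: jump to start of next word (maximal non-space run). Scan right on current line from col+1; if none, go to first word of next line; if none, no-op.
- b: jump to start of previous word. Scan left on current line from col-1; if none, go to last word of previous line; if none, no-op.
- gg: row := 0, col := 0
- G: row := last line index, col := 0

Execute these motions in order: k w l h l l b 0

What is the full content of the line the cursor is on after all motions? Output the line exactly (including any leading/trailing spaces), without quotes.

Answer: fire cyan  sun bird

Derivation:
After 1 (k): row=0 col=0 char='f'
After 2 (w): row=0 col=5 char='c'
After 3 (l): row=0 col=6 char='y'
After 4 (h): row=0 col=5 char='c'
After 5 (l): row=0 col=6 char='y'
After 6 (l): row=0 col=7 char='a'
After 7 (b): row=0 col=5 char='c'
After 8 (0): row=0 col=0 char='f'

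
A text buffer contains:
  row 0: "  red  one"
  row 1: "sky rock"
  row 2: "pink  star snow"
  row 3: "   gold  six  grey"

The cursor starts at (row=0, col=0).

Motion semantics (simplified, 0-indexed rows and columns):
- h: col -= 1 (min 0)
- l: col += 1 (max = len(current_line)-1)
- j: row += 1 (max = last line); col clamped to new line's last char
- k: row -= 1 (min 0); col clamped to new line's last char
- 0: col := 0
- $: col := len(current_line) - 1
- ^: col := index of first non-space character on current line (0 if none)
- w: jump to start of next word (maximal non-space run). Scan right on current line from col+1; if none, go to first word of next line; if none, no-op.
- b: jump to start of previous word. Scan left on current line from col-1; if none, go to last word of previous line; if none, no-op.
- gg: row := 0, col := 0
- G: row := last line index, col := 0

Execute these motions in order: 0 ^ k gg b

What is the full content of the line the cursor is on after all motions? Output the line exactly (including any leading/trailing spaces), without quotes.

Answer:   red  one

Derivation:
After 1 (0): row=0 col=0 char='_'
After 2 (^): row=0 col=2 char='r'
After 3 (k): row=0 col=2 char='r'
After 4 (gg): row=0 col=0 char='_'
After 5 (b): row=0 col=0 char='_'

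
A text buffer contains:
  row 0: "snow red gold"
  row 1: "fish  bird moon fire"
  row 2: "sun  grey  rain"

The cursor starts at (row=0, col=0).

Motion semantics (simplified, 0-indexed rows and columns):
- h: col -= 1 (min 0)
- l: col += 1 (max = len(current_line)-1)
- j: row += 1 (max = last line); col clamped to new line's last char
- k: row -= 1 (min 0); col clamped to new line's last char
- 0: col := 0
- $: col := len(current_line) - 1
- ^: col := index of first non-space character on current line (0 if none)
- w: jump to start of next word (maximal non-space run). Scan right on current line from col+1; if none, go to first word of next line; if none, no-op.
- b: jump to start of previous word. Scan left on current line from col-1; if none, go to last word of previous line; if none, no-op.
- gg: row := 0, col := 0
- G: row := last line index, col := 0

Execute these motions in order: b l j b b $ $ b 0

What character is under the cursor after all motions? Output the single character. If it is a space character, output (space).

Answer: s

Derivation:
After 1 (b): row=0 col=0 char='s'
After 2 (l): row=0 col=1 char='n'
After 3 (j): row=1 col=1 char='i'
After 4 (b): row=1 col=0 char='f'
After 5 (b): row=0 col=9 char='g'
After 6 ($): row=0 col=12 char='d'
After 7 ($): row=0 col=12 char='d'
After 8 (b): row=0 col=9 char='g'
After 9 (0): row=0 col=0 char='s'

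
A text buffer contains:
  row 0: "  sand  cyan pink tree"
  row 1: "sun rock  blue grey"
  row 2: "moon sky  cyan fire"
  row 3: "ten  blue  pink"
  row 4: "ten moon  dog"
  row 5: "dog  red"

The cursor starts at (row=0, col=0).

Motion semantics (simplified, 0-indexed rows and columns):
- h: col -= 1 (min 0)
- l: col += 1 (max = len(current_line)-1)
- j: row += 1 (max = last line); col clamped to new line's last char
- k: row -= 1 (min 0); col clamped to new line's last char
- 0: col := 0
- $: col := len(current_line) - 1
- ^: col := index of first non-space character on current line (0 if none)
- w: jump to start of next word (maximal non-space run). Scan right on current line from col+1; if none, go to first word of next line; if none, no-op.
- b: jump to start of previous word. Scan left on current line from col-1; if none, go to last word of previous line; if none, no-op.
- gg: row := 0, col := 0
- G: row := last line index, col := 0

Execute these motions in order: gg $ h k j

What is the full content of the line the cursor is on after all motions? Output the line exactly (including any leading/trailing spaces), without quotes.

After 1 (gg): row=0 col=0 char='_'
After 2 ($): row=0 col=21 char='e'
After 3 (h): row=0 col=20 char='e'
After 4 (k): row=0 col=20 char='e'
After 5 (j): row=1 col=18 char='y'

Answer: sun rock  blue grey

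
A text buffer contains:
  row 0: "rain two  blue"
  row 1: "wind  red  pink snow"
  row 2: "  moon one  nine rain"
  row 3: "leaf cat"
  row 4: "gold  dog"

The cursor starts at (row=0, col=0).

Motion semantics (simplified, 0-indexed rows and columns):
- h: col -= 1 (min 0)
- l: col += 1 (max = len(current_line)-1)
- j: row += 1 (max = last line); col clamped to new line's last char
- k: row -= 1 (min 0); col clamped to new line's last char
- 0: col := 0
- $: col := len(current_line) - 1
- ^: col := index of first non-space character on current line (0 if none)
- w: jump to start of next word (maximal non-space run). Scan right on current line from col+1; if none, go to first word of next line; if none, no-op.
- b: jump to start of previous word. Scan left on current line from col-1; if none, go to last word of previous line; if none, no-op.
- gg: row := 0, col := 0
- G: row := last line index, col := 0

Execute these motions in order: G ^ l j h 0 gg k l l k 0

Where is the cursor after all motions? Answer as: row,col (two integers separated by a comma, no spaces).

After 1 (G): row=4 col=0 char='g'
After 2 (^): row=4 col=0 char='g'
After 3 (l): row=4 col=1 char='o'
After 4 (j): row=4 col=1 char='o'
After 5 (h): row=4 col=0 char='g'
After 6 (0): row=4 col=0 char='g'
After 7 (gg): row=0 col=0 char='r'
After 8 (k): row=0 col=0 char='r'
After 9 (l): row=0 col=1 char='a'
After 10 (l): row=0 col=2 char='i'
After 11 (k): row=0 col=2 char='i'
After 12 (0): row=0 col=0 char='r'

Answer: 0,0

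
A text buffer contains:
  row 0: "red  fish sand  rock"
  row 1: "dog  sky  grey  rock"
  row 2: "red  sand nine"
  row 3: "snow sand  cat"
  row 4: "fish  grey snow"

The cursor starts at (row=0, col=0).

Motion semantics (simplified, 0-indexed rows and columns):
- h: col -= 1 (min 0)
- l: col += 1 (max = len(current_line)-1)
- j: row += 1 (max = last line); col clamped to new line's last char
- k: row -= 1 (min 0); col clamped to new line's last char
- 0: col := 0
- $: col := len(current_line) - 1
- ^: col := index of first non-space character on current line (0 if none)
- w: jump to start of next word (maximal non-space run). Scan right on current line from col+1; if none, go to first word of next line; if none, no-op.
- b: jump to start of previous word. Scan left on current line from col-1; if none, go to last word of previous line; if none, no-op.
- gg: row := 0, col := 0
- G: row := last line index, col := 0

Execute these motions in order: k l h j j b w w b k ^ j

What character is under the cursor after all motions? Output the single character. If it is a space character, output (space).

After 1 (k): row=0 col=0 char='r'
After 2 (l): row=0 col=1 char='e'
After 3 (h): row=0 col=0 char='r'
After 4 (j): row=1 col=0 char='d'
After 5 (j): row=2 col=0 char='r'
After 6 (b): row=1 col=16 char='r'
After 7 (w): row=2 col=0 char='r'
After 8 (w): row=2 col=5 char='s'
After 9 (b): row=2 col=0 char='r'
After 10 (k): row=1 col=0 char='d'
After 11 (^): row=1 col=0 char='d'
After 12 (j): row=2 col=0 char='r'

Answer: r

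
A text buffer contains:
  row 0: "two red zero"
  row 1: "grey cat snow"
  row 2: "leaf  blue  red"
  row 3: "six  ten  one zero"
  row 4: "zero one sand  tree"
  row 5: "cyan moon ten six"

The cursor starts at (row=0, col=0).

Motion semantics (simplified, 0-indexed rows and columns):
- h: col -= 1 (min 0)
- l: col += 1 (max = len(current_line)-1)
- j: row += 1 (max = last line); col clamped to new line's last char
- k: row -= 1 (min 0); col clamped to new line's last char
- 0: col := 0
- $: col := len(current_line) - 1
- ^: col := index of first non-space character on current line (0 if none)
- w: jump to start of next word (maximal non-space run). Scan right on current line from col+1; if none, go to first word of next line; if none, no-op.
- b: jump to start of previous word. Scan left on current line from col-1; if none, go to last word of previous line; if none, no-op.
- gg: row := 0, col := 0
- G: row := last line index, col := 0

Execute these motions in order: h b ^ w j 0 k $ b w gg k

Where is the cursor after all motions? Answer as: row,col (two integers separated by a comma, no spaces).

Answer: 0,0

Derivation:
After 1 (h): row=0 col=0 char='t'
After 2 (b): row=0 col=0 char='t'
After 3 (^): row=0 col=0 char='t'
After 4 (w): row=0 col=4 char='r'
After 5 (j): row=1 col=4 char='_'
After 6 (0): row=1 col=0 char='g'
After 7 (k): row=0 col=0 char='t'
After 8 ($): row=0 col=11 char='o'
After 9 (b): row=0 col=8 char='z'
After 10 (w): row=1 col=0 char='g'
After 11 (gg): row=0 col=0 char='t'
After 12 (k): row=0 col=0 char='t'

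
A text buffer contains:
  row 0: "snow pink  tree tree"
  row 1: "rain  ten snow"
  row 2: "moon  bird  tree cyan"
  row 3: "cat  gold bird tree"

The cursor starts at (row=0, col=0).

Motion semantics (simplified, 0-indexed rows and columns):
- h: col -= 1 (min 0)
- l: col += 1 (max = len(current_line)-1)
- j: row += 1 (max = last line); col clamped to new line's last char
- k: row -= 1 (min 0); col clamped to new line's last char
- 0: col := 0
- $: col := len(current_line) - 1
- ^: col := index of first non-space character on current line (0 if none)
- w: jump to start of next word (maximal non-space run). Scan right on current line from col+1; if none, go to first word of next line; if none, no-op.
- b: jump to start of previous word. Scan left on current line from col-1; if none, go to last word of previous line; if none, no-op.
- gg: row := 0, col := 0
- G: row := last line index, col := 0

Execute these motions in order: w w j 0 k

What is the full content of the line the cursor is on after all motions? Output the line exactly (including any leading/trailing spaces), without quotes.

After 1 (w): row=0 col=5 char='p'
After 2 (w): row=0 col=11 char='t'
After 3 (j): row=1 col=11 char='n'
After 4 (0): row=1 col=0 char='r'
After 5 (k): row=0 col=0 char='s'

Answer: snow pink  tree tree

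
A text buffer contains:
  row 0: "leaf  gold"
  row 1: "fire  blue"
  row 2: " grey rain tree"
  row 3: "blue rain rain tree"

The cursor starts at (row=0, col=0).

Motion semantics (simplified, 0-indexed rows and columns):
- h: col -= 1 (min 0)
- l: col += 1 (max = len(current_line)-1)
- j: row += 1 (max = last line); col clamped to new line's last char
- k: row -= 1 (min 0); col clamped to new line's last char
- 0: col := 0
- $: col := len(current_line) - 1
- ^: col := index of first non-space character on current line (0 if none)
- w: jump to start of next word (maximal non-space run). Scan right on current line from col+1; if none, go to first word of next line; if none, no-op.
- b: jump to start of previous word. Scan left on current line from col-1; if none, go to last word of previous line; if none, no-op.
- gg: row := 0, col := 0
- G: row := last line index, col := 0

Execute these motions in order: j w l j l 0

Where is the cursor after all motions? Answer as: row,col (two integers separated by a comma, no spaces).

Answer: 2,0

Derivation:
After 1 (j): row=1 col=0 char='f'
After 2 (w): row=1 col=6 char='b'
After 3 (l): row=1 col=7 char='l'
After 4 (j): row=2 col=7 char='a'
After 5 (l): row=2 col=8 char='i'
After 6 (0): row=2 col=0 char='_'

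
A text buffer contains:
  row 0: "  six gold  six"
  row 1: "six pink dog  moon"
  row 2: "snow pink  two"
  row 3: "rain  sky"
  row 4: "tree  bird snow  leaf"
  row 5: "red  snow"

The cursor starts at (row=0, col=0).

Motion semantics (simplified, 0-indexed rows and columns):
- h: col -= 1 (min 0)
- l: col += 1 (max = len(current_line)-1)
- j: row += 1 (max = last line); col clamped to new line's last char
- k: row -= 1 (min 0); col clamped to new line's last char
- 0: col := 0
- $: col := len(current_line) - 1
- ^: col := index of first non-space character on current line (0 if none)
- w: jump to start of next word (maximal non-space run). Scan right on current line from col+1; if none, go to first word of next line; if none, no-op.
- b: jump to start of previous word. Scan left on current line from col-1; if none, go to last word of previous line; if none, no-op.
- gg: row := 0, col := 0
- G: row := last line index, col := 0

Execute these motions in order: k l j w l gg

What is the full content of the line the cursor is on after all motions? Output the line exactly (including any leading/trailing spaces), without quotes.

Answer:   six gold  six

Derivation:
After 1 (k): row=0 col=0 char='_'
After 2 (l): row=0 col=1 char='_'
After 3 (j): row=1 col=1 char='i'
After 4 (w): row=1 col=4 char='p'
After 5 (l): row=1 col=5 char='i'
After 6 (gg): row=0 col=0 char='_'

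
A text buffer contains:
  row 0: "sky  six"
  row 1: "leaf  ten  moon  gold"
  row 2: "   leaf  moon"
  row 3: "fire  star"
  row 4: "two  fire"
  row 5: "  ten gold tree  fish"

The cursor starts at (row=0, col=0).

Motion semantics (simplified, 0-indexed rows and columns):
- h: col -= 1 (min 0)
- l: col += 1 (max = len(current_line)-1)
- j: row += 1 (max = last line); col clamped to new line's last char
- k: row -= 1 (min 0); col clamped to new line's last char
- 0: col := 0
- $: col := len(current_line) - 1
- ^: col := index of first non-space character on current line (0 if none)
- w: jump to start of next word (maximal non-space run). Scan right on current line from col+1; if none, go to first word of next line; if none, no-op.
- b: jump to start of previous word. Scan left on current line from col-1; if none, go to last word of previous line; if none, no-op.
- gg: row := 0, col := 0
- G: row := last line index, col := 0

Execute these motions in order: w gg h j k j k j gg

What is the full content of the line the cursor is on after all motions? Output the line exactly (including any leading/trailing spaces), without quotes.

Answer: sky  six

Derivation:
After 1 (w): row=0 col=5 char='s'
After 2 (gg): row=0 col=0 char='s'
After 3 (h): row=0 col=0 char='s'
After 4 (j): row=1 col=0 char='l'
After 5 (k): row=0 col=0 char='s'
After 6 (j): row=1 col=0 char='l'
After 7 (k): row=0 col=0 char='s'
After 8 (j): row=1 col=0 char='l'
After 9 (gg): row=0 col=0 char='s'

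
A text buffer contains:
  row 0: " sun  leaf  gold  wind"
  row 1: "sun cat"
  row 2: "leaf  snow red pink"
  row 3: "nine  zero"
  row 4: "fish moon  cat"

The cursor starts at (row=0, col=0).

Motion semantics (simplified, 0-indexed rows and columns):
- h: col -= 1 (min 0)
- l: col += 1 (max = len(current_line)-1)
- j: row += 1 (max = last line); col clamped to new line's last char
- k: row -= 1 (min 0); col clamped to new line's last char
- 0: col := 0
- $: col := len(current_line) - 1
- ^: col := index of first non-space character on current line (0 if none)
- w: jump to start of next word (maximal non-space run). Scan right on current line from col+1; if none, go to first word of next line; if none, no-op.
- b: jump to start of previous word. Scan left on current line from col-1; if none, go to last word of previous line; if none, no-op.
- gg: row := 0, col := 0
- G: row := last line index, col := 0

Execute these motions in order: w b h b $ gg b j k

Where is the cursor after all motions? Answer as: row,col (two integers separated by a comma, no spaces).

After 1 (w): row=0 col=1 char='s'
After 2 (b): row=0 col=1 char='s'
After 3 (h): row=0 col=0 char='_'
After 4 (b): row=0 col=0 char='_'
After 5 ($): row=0 col=21 char='d'
After 6 (gg): row=0 col=0 char='_'
After 7 (b): row=0 col=0 char='_'
After 8 (j): row=1 col=0 char='s'
After 9 (k): row=0 col=0 char='_'

Answer: 0,0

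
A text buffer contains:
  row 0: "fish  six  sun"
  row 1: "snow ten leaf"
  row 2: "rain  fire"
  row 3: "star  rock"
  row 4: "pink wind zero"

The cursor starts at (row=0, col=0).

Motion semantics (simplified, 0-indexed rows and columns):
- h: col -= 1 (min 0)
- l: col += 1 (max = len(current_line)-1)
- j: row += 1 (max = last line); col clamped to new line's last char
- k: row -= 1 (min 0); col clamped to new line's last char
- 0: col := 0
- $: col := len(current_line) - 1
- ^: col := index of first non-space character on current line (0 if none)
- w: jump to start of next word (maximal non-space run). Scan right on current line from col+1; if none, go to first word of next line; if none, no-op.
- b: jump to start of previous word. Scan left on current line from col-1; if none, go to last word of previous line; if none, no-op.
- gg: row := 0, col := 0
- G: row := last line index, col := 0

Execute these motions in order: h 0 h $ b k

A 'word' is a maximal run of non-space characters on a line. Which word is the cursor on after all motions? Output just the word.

After 1 (h): row=0 col=0 char='f'
After 2 (0): row=0 col=0 char='f'
After 3 (h): row=0 col=0 char='f'
After 4 ($): row=0 col=13 char='n'
After 5 (b): row=0 col=11 char='s'
After 6 (k): row=0 col=11 char='s'

Answer: sun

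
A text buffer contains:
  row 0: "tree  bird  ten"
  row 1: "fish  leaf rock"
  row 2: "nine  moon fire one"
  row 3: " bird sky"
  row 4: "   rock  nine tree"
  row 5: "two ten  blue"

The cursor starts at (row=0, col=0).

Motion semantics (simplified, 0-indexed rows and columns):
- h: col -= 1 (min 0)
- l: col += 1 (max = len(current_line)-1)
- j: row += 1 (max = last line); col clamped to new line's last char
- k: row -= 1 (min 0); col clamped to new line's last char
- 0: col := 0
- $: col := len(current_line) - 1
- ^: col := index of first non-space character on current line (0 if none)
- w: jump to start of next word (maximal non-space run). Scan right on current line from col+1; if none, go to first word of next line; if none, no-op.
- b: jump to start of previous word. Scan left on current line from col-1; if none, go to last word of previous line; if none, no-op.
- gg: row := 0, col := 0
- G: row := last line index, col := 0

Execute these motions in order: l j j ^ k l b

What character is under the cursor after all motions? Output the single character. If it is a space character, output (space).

Answer: f

Derivation:
After 1 (l): row=0 col=1 char='r'
After 2 (j): row=1 col=1 char='i'
After 3 (j): row=2 col=1 char='i'
After 4 (^): row=2 col=0 char='n'
After 5 (k): row=1 col=0 char='f'
After 6 (l): row=1 col=1 char='i'
After 7 (b): row=1 col=0 char='f'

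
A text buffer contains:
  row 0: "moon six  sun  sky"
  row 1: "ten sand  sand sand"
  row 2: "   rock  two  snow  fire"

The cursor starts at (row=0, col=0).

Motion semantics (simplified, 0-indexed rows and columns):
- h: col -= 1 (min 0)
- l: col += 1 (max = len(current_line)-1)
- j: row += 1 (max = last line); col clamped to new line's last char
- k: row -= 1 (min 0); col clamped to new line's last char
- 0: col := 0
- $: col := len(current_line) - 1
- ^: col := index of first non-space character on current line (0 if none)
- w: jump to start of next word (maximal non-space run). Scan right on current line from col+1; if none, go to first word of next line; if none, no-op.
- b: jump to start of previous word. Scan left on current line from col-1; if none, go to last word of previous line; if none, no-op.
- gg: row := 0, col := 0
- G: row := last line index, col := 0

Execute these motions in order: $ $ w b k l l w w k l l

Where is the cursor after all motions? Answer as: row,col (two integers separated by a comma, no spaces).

Answer: 0,6

Derivation:
After 1 ($): row=0 col=17 char='y'
After 2 ($): row=0 col=17 char='y'
After 3 (w): row=1 col=0 char='t'
After 4 (b): row=0 col=15 char='s'
After 5 (k): row=0 col=15 char='s'
After 6 (l): row=0 col=16 char='k'
After 7 (l): row=0 col=17 char='y'
After 8 (w): row=1 col=0 char='t'
After 9 (w): row=1 col=4 char='s'
After 10 (k): row=0 col=4 char='_'
After 11 (l): row=0 col=5 char='s'
After 12 (l): row=0 col=6 char='i'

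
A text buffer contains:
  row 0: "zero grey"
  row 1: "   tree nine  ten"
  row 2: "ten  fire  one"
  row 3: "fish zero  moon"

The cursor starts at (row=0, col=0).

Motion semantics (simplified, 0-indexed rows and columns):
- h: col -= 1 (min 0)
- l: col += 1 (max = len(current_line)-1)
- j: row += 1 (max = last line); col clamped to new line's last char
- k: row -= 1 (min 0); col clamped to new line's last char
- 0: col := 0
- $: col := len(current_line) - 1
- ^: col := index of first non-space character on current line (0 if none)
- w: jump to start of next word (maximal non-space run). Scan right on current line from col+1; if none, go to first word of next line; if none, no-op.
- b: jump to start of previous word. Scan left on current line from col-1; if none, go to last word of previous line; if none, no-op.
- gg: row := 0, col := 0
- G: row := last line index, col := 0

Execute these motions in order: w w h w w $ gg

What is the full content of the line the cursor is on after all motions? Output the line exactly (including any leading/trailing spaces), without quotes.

Answer: zero grey

Derivation:
After 1 (w): row=0 col=5 char='g'
After 2 (w): row=1 col=3 char='t'
After 3 (h): row=1 col=2 char='_'
After 4 (w): row=1 col=3 char='t'
After 5 (w): row=1 col=8 char='n'
After 6 ($): row=1 col=16 char='n'
After 7 (gg): row=0 col=0 char='z'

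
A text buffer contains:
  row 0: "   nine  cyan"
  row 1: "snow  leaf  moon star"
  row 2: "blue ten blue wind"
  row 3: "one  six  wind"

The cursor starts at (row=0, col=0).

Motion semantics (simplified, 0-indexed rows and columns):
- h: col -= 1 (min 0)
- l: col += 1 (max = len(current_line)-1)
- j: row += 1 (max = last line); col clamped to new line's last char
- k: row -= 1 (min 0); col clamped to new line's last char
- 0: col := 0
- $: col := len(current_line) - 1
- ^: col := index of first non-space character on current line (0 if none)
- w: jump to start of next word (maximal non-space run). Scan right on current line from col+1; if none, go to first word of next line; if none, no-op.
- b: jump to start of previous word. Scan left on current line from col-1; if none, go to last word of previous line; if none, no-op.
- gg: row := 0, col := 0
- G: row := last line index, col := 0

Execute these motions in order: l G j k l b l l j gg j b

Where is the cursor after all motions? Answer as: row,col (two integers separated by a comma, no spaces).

After 1 (l): row=0 col=1 char='_'
After 2 (G): row=3 col=0 char='o'
After 3 (j): row=3 col=0 char='o'
After 4 (k): row=2 col=0 char='b'
After 5 (l): row=2 col=1 char='l'
After 6 (b): row=2 col=0 char='b'
After 7 (l): row=2 col=1 char='l'
After 8 (l): row=2 col=2 char='u'
After 9 (j): row=3 col=2 char='e'
After 10 (gg): row=0 col=0 char='_'
After 11 (j): row=1 col=0 char='s'
After 12 (b): row=0 col=9 char='c'

Answer: 0,9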